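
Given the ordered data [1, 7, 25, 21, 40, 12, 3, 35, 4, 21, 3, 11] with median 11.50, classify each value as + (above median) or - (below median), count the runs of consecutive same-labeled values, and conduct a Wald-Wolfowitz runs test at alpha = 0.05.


Step 1: Compute median = 11.50; label A = above, B = below.
Labels in order: BBAAAABABABB  (n_A = 6, n_B = 6)
Step 2: Count runs R = 7.
Step 3: Under H0 (random ordering), E[R] = 2*n_A*n_B/(n_A+n_B) + 1 = 2*6*6/12 + 1 = 7.0000.
        Var[R] = 2*n_A*n_B*(2*n_A*n_B - n_A - n_B) / ((n_A+n_B)^2 * (n_A+n_B-1)) = 4320/1584 = 2.7273.
        SD[R] = 1.6514.
Step 4: R = E[R], so z = 0 with no continuity correction.
Step 5: Two-sided p-value via normal approximation = 2*(1 - Phi(|z|)) = 1.000000.
Step 6: alpha = 0.05. fail to reject H0.

R = 7, z = 0.0000, p = 1.000000, fail to reject H0.


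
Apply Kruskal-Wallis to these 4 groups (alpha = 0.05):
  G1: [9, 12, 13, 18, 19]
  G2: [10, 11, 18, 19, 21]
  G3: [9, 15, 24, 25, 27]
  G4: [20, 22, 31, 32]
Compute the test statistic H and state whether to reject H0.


Step 1: Combine all N = 19 observations and assign midranks.
sorted (value, group, rank): (9,G1,1.5), (9,G3,1.5), (10,G2,3), (11,G2,4), (12,G1,5), (13,G1,6), (15,G3,7), (18,G1,8.5), (18,G2,8.5), (19,G1,10.5), (19,G2,10.5), (20,G4,12), (21,G2,13), (22,G4,14), (24,G3,15), (25,G3,16), (27,G3,17), (31,G4,18), (32,G4,19)
Step 2: Sum ranks within each group.
R_1 = 31.5 (n_1 = 5)
R_2 = 39 (n_2 = 5)
R_3 = 56.5 (n_3 = 5)
R_4 = 63 (n_4 = 4)
Step 3: H = 12/(N(N+1)) * sum(R_i^2/n_i) - 3(N+1)
     = 12/(19*20) * (31.5^2/5 + 39^2/5 + 56.5^2/5 + 63^2/4) - 3*20
     = 0.031579 * 2133.35 - 60
     = 7.368947.
Step 4: Ties present; correction factor C = 1 - 18/(19^3 - 19) = 0.997368. Corrected H = 7.368947 / 0.997368 = 7.388391.
Step 5: Under H0, H ~ chi^2(3); p-value = 0.060497.
Step 6: alpha = 0.05. fail to reject H0.

H = 7.3884, df = 3, p = 0.060497, fail to reject H0.


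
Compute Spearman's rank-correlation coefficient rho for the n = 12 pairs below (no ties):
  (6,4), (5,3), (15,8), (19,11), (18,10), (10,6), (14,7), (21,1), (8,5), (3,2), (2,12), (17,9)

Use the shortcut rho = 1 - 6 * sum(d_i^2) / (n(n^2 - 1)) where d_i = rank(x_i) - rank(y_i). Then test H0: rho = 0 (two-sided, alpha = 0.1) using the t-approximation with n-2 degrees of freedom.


Step 1: Rank x and y separately (midranks; no ties here).
rank(x): 6->4, 5->3, 15->8, 19->11, 18->10, 10->6, 14->7, 21->12, 8->5, 3->2, 2->1, 17->9
rank(y): 4->4, 3->3, 8->8, 11->11, 10->10, 6->6, 7->7, 1->1, 5->5, 2->2, 12->12, 9->9
Step 2: d_i = R_x(i) - R_y(i); compute d_i^2.
  (4-4)^2=0, (3-3)^2=0, (8-8)^2=0, (11-11)^2=0, (10-10)^2=0, (6-6)^2=0, (7-7)^2=0, (12-1)^2=121, (5-5)^2=0, (2-2)^2=0, (1-12)^2=121, (9-9)^2=0
sum(d^2) = 242.
Step 3: rho = 1 - 6*242 / (12*(12^2 - 1)) = 1 - 1452/1716 = 0.153846.
Step 4: Under H0, t = rho * sqrt((n-2)/(1-rho^2)) = 0.4924 ~ t(10).
Step 5: Two-sided p-value from the t-distribution with 10 df = 0.633091.
Step 6: alpha = 0.1. fail to reject H0.

rho = 0.1538, p = 0.633091, fail to reject H0 at alpha = 0.1.


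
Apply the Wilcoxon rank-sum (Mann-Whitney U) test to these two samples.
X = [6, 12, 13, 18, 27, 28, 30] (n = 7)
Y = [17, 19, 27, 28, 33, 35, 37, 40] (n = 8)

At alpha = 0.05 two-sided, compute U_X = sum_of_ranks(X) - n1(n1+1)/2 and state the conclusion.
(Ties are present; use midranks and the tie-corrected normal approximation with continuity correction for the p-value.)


Step 1: Combine and sort all 15 observations; assign midranks.
sorted (value, group): (6,X), (12,X), (13,X), (17,Y), (18,X), (19,Y), (27,X), (27,Y), (28,X), (28,Y), (30,X), (33,Y), (35,Y), (37,Y), (40,Y)
ranks: 6->1, 12->2, 13->3, 17->4, 18->5, 19->6, 27->7.5, 27->7.5, 28->9.5, 28->9.5, 30->11, 33->12, 35->13, 37->14, 40->15
Step 2: Rank sum for X: R1 = 1 + 2 + 3 + 5 + 7.5 + 9.5 + 11 = 39.
Step 3: U_X = R1 - n1(n1+1)/2 = 39 - 7*8/2 = 39 - 28 = 11.
       U_Y = n1*n2 - U_X = 56 - 11 = 45.
Step 4: Ties are present, so use the tie-corrected normal approximation (with continuity correction) for the p-value.
Step 5: p-value = 0.055758; compare to alpha = 0.05. fail to reject H0.

U_X = 11, p = 0.055758, fail to reject H0 at alpha = 0.05.


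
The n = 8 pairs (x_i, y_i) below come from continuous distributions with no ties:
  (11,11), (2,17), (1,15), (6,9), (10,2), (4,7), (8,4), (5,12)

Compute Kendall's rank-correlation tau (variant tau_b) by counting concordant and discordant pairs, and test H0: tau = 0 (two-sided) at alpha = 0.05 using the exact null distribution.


Step 1: Enumerate the 28 unordered pairs (i,j) with i<j and classify each by sign(x_j-x_i) * sign(y_j-y_i).
  (1,2):dx=-9,dy=+6->D; (1,3):dx=-10,dy=+4->D; (1,4):dx=-5,dy=-2->C; (1,5):dx=-1,dy=-9->C
  (1,6):dx=-7,dy=-4->C; (1,7):dx=-3,dy=-7->C; (1,8):dx=-6,dy=+1->D; (2,3):dx=-1,dy=-2->C
  (2,4):dx=+4,dy=-8->D; (2,5):dx=+8,dy=-15->D; (2,6):dx=+2,dy=-10->D; (2,7):dx=+6,dy=-13->D
  (2,8):dx=+3,dy=-5->D; (3,4):dx=+5,dy=-6->D; (3,5):dx=+9,dy=-13->D; (3,6):dx=+3,dy=-8->D
  (3,7):dx=+7,dy=-11->D; (3,8):dx=+4,dy=-3->D; (4,5):dx=+4,dy=-7->D; (4,6):dx=-2,dy=-2->C
  (4,7):dx=+2,dy=-5->D; (4,8):dx=-1,dy=+3->D; (5,6):dx=-6,dy=+5->D; (5,7):dx=-2,dy=+2->D
  (5,8):dx=-5,dy=+10->D; (6,7):dx=+4,dy=-3->D; (6,8):dx=+1,dy=+5->C; (7,8):dx=-3,dy=+8->D
Step 2: C = 7, D = 21, total pairs = 28.
Step 3: tau = (C - D)/(n(n-1)/2) = (7 - 21)/28 = -0.500000.
Step 4: Exact two-sided p-value (enumerate n! = 40320 permutations of y under H0): p = 0.108681.
Step 5: alpha = 0.05. fail to reject H0.

tau_b = -0.5000 (C=7, D=21), p = 0.108681, fail to reject H0.


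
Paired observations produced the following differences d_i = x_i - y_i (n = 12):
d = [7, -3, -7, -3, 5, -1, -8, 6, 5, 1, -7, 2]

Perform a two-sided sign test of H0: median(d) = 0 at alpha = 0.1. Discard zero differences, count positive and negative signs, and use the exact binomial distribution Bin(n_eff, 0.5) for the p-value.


Step 1: Discard zero differences. Original n = 12; n_eff = number of nonzero differences = 12.
Nonzero differences (with sign): +7, -3, -7, -3, +5, -1, -8, +6, +5, +1, -7, +2
Step 2: Count signs: positive = 6, negative = 6.
Step 3: Under H0: P(positive) = 0.5, so the number of positives S ~ Bin(12, 0.5).
Step 4: Two-sided exact p-value = sum of Bin(12,0.5) probabilities at or below the observed probability = 1.000000.
Step 5: alpha = 0.1. fail to reject H0.

n_eff = 12, pos = 6, neg = 6, p = 1.000000, fail to reject H0.


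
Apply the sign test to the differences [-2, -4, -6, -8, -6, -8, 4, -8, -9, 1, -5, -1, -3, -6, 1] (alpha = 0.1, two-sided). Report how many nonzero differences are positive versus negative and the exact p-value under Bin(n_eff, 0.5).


Step 1: Discard zero differences. Original n = 15; n_eff = number of nonzero differences = 15.
Nonzero differences (with sign): -2, -4, -6, -8, -6, -8, +4, -8, -9, +1, -5, -1, -3, -6, +1
Step 2: Count signs: positive = 3, negative = 12.
Step 3: Under H0: P(positive) = 0.5, so the number of positives S ~ Bin(15, 0.5).
Step 4: Two-sided exact p-value = sum of Bin(15,0.5) probabilities at or below the observed probability = 0.035156.
Step 5: alpha = 0.1. reject H0.

n_eff = 15, pos = 3, neg = 12, p = 0.035156, reject H0.


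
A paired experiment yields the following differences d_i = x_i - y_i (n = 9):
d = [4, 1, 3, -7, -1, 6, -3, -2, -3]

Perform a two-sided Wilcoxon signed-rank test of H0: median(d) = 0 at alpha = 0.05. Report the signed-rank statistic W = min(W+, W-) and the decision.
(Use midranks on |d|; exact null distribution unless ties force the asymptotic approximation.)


Step 1: Drop any zero differences (none here) and take |d_i|.
|d| = [4, 1, 3, 7, 1, 6, 3, 2, 3]
Step 2: Midrank |d_i| (ties get averaged ranks).
ranks: |4|->7, |1|->1.5, |3|->5, |7|->9, |1|->1.5, |6|->8, |3|->5, |2|->3, |3|->5
Step 3: Attach original signs; sum ranks with positive sign and with negative sign.
W+ = 7 + 1.5 + 5 + 8 = 21.5
W- = 9 + 1.5 + 5 + 3 + 5 = 23.5
(Check: W+ + W- = 45 should equal n(n+1)/2 = 45.)
Step 4: Test statistic W = min(W+, W-) = 21.5.
Step 5: Ties in |d|, so use the tie-corrected normal approximation.
        E[W] = n(n+1)/4 = 9*10/4 = 22.5.
        Tie groups: |d|=1 (t=2), |d|=3 (t=3); sum(t^3 - t) = 30.
        Var[W] = n(n+1)(2n+1)/24 - sum(t^3-t)/48 = 1710/24 - 30/48 = 70.625.
        z = (W - E[W]) / sqrt(Var[W]) = (21.5 - 22.5) / 8.4039 = -0.1190.
        Two-sided p = 2*Phi(z) = 0.905281.
Step 6: alpha = 0.05. fail to reject H0.

W+ = 21.5, W- = 23.5, W = min = 21.5, p = 0.905281, fail to reject H0.


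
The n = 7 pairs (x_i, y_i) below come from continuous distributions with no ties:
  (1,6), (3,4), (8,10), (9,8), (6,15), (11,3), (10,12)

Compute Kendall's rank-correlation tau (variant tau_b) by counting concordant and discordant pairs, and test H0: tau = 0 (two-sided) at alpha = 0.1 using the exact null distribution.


Step 1: Enumerate the 21 unordered pairs (i,j) with i<j and classify each by sign(x_j-x_i) * sign(y_j-y_i).
  (1,2):dx=+2,dy=-2->D; (1,3):dx=+7,dy=+4->C; (1,4):dx=+8,dy=+2->C; (1,5):dx=+5,dy=+9->C
  (1,6):dx=+10,dy=-3->D; (1,7):dx=+9,dy=+6->C; (2,3):dx=+5,dy=+6->C; (2,4):dx=+6,dy=+4->C
  (2,5):dx=+3,dy=+11->C; (2,6):dx=+8,dy=-1->D; (2,7):dx=+7,dy=+8->C; (3,4):dx=+1,dy=-2->D
  (3,5):dx=-2,dy=+5->D; (3,6):dx=+3,dy=-7->D; (3,7):dx=+2,dy=+2->C; (4,5):dx=-3,dy=+7->D
  (4,6):dx=+2,dy=-5->D; (4,7):dx=+1,dy=+4->C; (5,6):dx=+5,dy=-12->D; (5,7):dx=+4,dy=-3->D
  (6,7):dx=-1,dy=+9->D
Step 2: C = 10, D = 11, total pairs = 21.
Step 3: tau = (C - D)/(n(n-1)/2) = (10 - 11)/21 = -0.047619.
Step 4: Exact two-sided p-value (enumerate n! = 5040 permutations of y under H0): p = 1.000000.
Step 5: alpha = 0.1. fail to reject H0.

tau_b = -0.0476 (C=10, D=11), p = 1.000000, fail to reject H0.


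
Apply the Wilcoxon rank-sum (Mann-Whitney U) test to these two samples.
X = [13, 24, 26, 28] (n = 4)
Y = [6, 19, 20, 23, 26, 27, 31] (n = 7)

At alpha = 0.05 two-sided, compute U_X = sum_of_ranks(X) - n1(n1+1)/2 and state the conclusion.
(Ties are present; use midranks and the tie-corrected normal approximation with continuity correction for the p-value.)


Step 1: Combine and sort all 11 observations; assign midranks.
sorted (value, group): (6,Y), (13,X), (19,Y), (20,Y), (23,Y), (24,X), (26,X), (26,Y), (27,Y), (28,X), (31,Y)
ranks: 6->1, 13->2, 19->3, 20->4, 23->5, 24->6, 26->7.5, 26->7.5, 27->9, 28->10, 31->11
Step 2: Rank sum for X: R1 = 2 + 6 + 7.5 + 10 = 25.5.
Step 3: U_X = R1 - n1(n1+1)/2 = 25.5 - 4*5/2 = 25.5 - 10 = 15.5.
       U_Y = n1*n2 - U_X = 28 - 15.5 = 12.5.
Step 4: Ties are present, so use the tie-corrected normal approximation (with continuity correction) for the p-value.
Step 5: p-value = 0.849769; compare to alpha = 0.05. fail to reject H0.

U_X = 15.5, p = 0.849769, fail to reject H0 at alpha = 0.05.


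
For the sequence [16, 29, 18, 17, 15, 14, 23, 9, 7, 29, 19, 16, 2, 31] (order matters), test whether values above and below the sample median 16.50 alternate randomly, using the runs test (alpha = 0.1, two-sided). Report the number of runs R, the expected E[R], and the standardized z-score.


Step 1: Compute median = 16.50; label A = above, B = below.
Labels in order: BAAABBABBAABBA  (n_A = 7, n_B = 7)
Step 2: Count runs R = 8.
Step 3: Under H0 (random ordering), E[R] = 2*n_A*n_B/(n_A+n_B) + 1 = 2*7*7/14 + 1 = 8.0000.
        Var[R] = 2*n_A*n_B*(2*n_A*n_B - n_A - n_B) / ((n_A+n_B)^2 * (n_A+n_B-1)) = 8232/2548 = 3.2308.
        SD[R] = 1.7974.
Step 4: R = E[R], so z = 0 with no continuity correction.
Step 5: Two-sided p-value via normal approximation = 2*(1 - Phi(|z|)) = 1.000000.
Step 6: alpha = 0.1. fail to reject H0.

R = 8, z = 0.0000, p = 1.000000, fail to reject H0.


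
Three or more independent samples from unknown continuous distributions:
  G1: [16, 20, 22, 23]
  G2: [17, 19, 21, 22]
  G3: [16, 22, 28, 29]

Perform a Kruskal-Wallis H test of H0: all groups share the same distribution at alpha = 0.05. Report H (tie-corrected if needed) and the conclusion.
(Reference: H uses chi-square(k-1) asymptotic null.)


Step 1: Combine all N = 12 observations and assign midranks.
sorted (value, group, rank): (16,G1,1.5), (16,G3,1.5), (17,G2,3), (19,G2,4), (20,G1,5), (21,G2,6), (22,G1,8), (22,G2,8), (22,G3,8), (23,G1,10), (28,G3,11), (29,G3,12)
Step 2: Sum ranks within each group.
R_1 = 24.5 (n_1 = 4)
R_2 = 21 (n_2 = 4)
R_3 = 32.5 (n_3 = 4)
Step 3: H = 12/(N(N+1)) * sum(R_i^2/n_i) - 3(N+1)
     = 12/(12*13) * (24.5^2/4 + 21^2/4 + 32.5^2/4) - 3*13
     = 0.076923 * 524.375 - 39
     = 1.336538.
Step 4: Ties present; correction factor C = 1 - 30/(12^3 - 12) = 0.982517. Corrected H = 1.336538 / 0.982517 = 1.360320.
Step 5: Under H0, H ~ chi^2(2); p-value = 0.506536.
Step 6: alpha = 0.05. fail to reject H0.

H = 1.3603, df = 2, p = 0.506536, fail to reject H0.


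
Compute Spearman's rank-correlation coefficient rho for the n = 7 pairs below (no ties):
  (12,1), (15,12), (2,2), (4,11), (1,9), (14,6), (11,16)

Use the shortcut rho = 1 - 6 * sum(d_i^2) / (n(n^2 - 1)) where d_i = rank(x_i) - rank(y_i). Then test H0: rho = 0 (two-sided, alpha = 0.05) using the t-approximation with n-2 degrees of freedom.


Step 1: Rank x and y separately (midranks; no ties here).
rank(x): 12->5, 15->7, 2->2, 4->3, 1->1, 14->6, 11->4
rank(y): 1->1, 12->6, 2->2, 11->5, 9->4, 6->3, 16->7
Step 2: d_i = R_x(i) - R_y(i); compute d_i^2.
  (5-1)^2=16, (7-6)^2=1, (2-2)^2=0, (3-5)^2=4, (1-4)^2=9, (6-3)^2=9, (4-7)^2=9
sum(d^2) = 48.
Step 3: rho = 1 - 6*48 / (7*(7^2 - 1)) = 1 - 288/336 = 0.142857.
Step 4: Under H0, t = rho * sqrt((n-2)/(1-rho^2)) = 0.3227 ~ t(5).
Step 5: Two-sided p-value from the t-distribution with 5 df = 0.759945.
Step 6: alpha = 0.05. fail to reject H0.

rho = 0.1429, p = 0.759945, fail to reject H0 at alpha = 0.05.


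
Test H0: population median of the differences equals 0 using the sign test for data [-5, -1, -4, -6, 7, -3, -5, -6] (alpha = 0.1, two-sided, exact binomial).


Step 1: Discard zero differences. Original n = 8; n_eff = number of nonzero differences = 8.
Nonzero differences (with sign): -5, -1, -4, -6, +7, -3, -5, -6
Step 2: Count signs: positive = 1, negative = 7.
Step 3: Under H0: P(positive) = 0.5, so the number of positives S ~ Bin(8, 0.5).
Step 4: Two-sided exact p-value = sum of Bin(8,0.5) probabilities at or below the observed probability = 0.070312.
Step 5: alpha = 0.1. reject H0.

n_eff = 8, pos = 1, neg = 7, p = 0.070312, reject H0.


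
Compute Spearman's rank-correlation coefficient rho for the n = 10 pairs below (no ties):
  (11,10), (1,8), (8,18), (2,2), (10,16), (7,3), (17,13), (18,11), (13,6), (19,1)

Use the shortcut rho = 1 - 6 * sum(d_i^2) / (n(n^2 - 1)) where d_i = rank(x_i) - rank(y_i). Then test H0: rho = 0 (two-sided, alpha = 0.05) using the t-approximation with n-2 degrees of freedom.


Step 1: Rank x and y separately (midranks; no ties here).
rank(x): 11->6, 1->1, 8->4, 2->2, 10->5, 7->3, 17->8, 18->9, 13->7, 19->10
rank(y): 10->6, 8->5, 18->10, 2->2, 16->9, 3->3, 13->8, 11->7, 6->4, 1->1
Step 2: d_i = R_x(i) - R_y(i); compute d_i^2.
  (6-6)^2=0, (1-5)^2=16, (4-10)^2=36, (2-2)^2=0, (5-9)^2=16, (3-3)^2=0, (8-8)^2=0, (9-7)^2=4, (7-4)^2=9, (10-1)^2=81
sum(d^2) = 162.
Step 3: rho = 1 - 6*162 / (10*(10^2 - 1)) = 1 - 972/990 = 0.018182.
Step 4: Under H0, t = rho * sqrt((n-2)/(1-rho^2)) = 0.0514 ~ t(8).
Step 5: Two-sided p-value from the t-distribution with 8 df = 0.960240.
Step 6: alpha = 0.05. fail to reject H0.

rho = 0.0182, p = 0.960240, fail to reject H0 at alpha = 0.05.


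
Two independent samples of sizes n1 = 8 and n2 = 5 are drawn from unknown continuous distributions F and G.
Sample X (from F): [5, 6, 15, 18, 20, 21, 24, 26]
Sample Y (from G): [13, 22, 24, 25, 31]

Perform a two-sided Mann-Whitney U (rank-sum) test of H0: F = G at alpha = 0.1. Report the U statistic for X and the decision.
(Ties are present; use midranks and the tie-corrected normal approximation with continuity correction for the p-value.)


Step 1: Combine and sort all 13 observations; assign midranks.
sorted (value, group): (5,X), (6,X), (13,Y), (15,X), (18,X), (20,X), (21,X), (22,Y), (24,X), (24,Y), (25,Y), (26,X), (31,Y)
ranks: 5->1, 6->2, 13->3, 15->4, 18->5, 20->6, 21->7, 22->8, 24->9.5, 24->9.5, 25->11, 26->12, 31->13
Step 2: Rank sum for X: R1 = 1 + 2 + 4 + 5 + 6 + 7 + 9.5 + 12 = 46.5.
Step 3: U_X = R1 - n1(n1+1)/2 = 46.5 - 8*9/2 = 46.5 - 36 = 10.5.
       U_Y = n1*n2 - U_X = 40 - 10.5 = 29.5.
Step 4: Ties are present, so use the tie-corrected normal approximation (with continuity correction) for the p-value.
Step 5: p-value = 0.187076; compare to alpha = 0.1. fail to reject H0.

U_X = 10.5, p = 0.187076, fail to reject H0 at alpha = 0.1.


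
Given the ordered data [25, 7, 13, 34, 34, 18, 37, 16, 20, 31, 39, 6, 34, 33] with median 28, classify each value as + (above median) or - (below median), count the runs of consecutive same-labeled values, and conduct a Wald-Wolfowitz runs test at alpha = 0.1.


Step 1: Compute median = 28; label A = above, B = below.
Labels in order: BBBAABABBAABAA  (n_A = 7, n_B = 7)
Step 2: Count runs R = 8.
Step 3: Under H0 (random ordering), E[R] = 2*n_A*n_B/(n_A+n_B) + 1 = 2*7*7/14 + 1 = 8.0000.
        Var[R] = 2*n_A*n_B*(2*n_A*n_B - n_A - n_B) / ((n_A+n_B)^2 * (n_A+n_B-1)) = 8232/2548 = 3.2308.
        SD[R] = 1.7974.
Step 4: R = E[R], so z = 0 with no continuity correction.
Step 5: Two-sided p-value via normal approximation = 2*(1 - Phi(|z|)) = 1.000000.
Step 6: alpha = 0.1. fail to reject H0.

R = 8, z = 0.0000, p = 1.000000, fail to reject H0.


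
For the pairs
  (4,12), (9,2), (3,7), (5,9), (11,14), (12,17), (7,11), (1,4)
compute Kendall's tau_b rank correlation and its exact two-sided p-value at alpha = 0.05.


Step 1: Enumerate the 28 unordered pairs (i,j) with i<j and classify each by sign(x_j-x_i) * sign(y_j-y_i).
  (1,2):dx=+5,dy=-10->D; (1,3):dx=-1,dy=-5->C; (1,4):dx=+1,dy=-3->D; (1,5):dx=+7,dy=+2->C
  (1,6):dx=+8,dy=+5->C; (1,7):dx=+3,dy=-1->D; (1,8):dx=-3,dy=-8->C; (2,3):dx=-6,dy=+5->D
  (2,4):dx=-4,dy=+7->D; (2,5):dx=+2,dy=+12->C; (2,6):dx=+3,dy=+15->C; (2,7):dx=-2,dy=+9->D
  (2,8):dx=-8,dy=+2->D; (3,4):dx=+2,dy=+2->C; (3,5):dx=+8,dy=+7->C; (3,6):dx=+9,dy=+10->C
  (3,7):dx=+4,dy=+4->C; (3,8):dx=-2,dy=-3->C; (4,5):dx=+6,dy=+5->C; (4,6):dx=+7,dy=+8->C
  (4,7):dx=+2,dy=+2->C; (4,8):dx=-4,dy=-5->C; (5,6):dx=+1,dy=+3->C; (5,7):dx=-4,dy=-3->C
  (5,8):dx=-10,dy=-10->C; (6,7):dx=-5,dy=-6->C; (6,8):dx=-11,dy=-13->C; (7,8):dx=-6,dy=-7->C
Step 2: C = 21, D = 7, total pairs = 28.
Step 3: tau = (C - D)/(n(n-1)/2) = (21 - 7)/28 = 0.500000.
Step 4: Exact two-sided p-value (enumerate n! = 40320 permutations of y under H0): p = 0.108681.
Step 5: alpha = 0.05. fail to reject H0.

tau_b = 0.5000 (C=21, D=7), p = 0.108681, fail to reject H0.


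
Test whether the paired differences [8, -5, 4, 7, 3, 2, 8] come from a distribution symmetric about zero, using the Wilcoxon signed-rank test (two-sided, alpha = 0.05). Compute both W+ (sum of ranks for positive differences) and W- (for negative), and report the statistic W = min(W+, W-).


Step 1: Drop any zero differences (none here) and take |d_i|.
|d| = [8, 5, 4, 7, 3, 2, 8]
Step 2: Midrank |d_i| (ties get averaged ranks).
ranks: |8|->6.5, |5|->4, |4|->3, |7|->5, |3|->2, |2|->1, |8|->6.5
Step 3: Attach original signs; sum ranks with positive sign and with negative sign.
W+ = 6.5 + 3 + 5 + 2 + 1 + 6.5 = 24
W- = 4 = 4
(Check: W+ + W- = 28 should equal n(n+1)/2 = 28.)
Step 4: Test statistic W = min(W+, W-) = 4.
Step 5: Ties in |d|, so use the tie-corrected normal approximation.
        E[W] = n(n+1)/4 = 7*8/4 = 14.
        Tie groups: |d|=8 (t=2); sum(t^3 - t) = 6.
        Var[W] = n(n+1)(2n+1)/24 - sum(t^3-t)/48 = 840/24 - 6/48 = 34.875.
        z = (W - E[W]) / sqrt(Var[W]) = (4 - 14) / 5.9055 = -1.6933.
        Two-sided p = 2*Phi(z) = 0.090392.
Step 6: alpha = 0.05. fail to reject H0.

W+ = 24, W- = 4, W = min = 4, p = 0.090392, fail to reject H0.


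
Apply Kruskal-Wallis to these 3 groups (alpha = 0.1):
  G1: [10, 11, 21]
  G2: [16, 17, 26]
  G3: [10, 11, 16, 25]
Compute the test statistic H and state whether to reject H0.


Step 1: Combine all N = 10 observations and assign midranks.
sorted (value, group, rank): (10,G1,1.5), (10,G3,1.5), (11,G1,3.5), (11,G3,3.5), (16,G2,5.5), (16,G3,5.5), (17,G2,7), (21,G1,8), (25,G3,9), (26,G2,10)
Step 2: Sum ranks within each group.
R_1 = 13 (n_1 = 3)
R_2 = 22.5 (n_2 = 3)
R_3 = 19.5 (n_3 = 4)
Step 3: H = 12/(N(N+1)) * sum(R_i^2/n_i) - 3(N+1)
     = 12/(10*11) * (13^2/3 + 22.5^2/3 + 19.5^2/4) - 3*11
     = 0.109091 * 320.146 - 33
     = 1.925000.
Step 4: Ties present; correction factor C = 1 - 18/(10^3 - 10) = 0.981818. Corrected H = 1.925000 / 0.981818 = 1.960648.
Step 5: Under H0, H ~ chi^2(2); p-value = 0.375189.
Step 6: alpha = 0.1. fail to reject H0.

H = 1.9606, df = 2, p = 0.375189, fail to reject H0.


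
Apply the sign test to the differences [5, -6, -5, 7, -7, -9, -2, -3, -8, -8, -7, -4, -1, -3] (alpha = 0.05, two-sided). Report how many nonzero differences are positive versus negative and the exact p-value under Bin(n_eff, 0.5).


Step 1: Discard zero differences. Original n = 14; n_eff = number of nonzero differences = 14.
Nonzero differences (with sign): +5, -6, -5, +7, -7, -9, -2, -3, -8, -8, -7, -4, -1, -3
Step 2: Count signs: positive = 2, negative = 12.
Step 3: Under H0: P(positive) = 0.5, so the number of positives S ~ Bin(14, 0.5).
Step 4: Two-sided exact p-value = sum of Bin(14,0.5) probabilities at or below the observed probability = 0.012939.
Step 5: alpha = 0.05. reject H0.

n_eff = 14, pos = 2, neg = 12, p = 0.012939, reject H0.


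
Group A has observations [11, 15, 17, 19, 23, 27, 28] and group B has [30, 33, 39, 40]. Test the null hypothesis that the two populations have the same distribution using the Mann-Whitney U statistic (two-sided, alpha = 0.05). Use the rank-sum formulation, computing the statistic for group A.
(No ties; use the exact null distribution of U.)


Step 1: Combine and sort all 11 observations; assign midranks.
sorted (value, group): (11,X), (15,X), (17,X), (19,X), (23,X), (27,X), (28,X), (30,Y), (33,Y), (39,Y), (40,Y)
ranks: 11->1, 15->2, 17->3, 19->4, 23->5, 27->6, 28->7, 30->8, 33->9, 39->10, 40->11
Step 2: Rank sum for X: R1 = 1 + 2 + 3 + 4 + 5 + 6 + 7 = 28.
Step 3: U_X = R1 - n1(n1+1)/2 = 28 - 7*8/2 = 28 - 28 = 0.
       U_Y = n1*n2 - U_X = 28 - 0 = 28.
Step 4: No ties, so the exact null distribution of U (based on enumerating the C(11,7) = 330 equally likely rank assignments) gives the two-sided p-value.
Step 5: p-value = 0.006061; compare to alpha = 0.05. reject H0.

U_X = 0, p = 0.006061, reject H0 at alpha = 0.05.


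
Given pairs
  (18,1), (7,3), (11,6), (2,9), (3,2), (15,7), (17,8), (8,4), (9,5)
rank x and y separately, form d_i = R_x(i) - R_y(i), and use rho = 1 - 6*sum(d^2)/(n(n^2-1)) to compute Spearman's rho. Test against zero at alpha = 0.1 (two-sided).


Step 1: Rank x and y separately (midranks; no ties here).
rank(x): 18->9, 7->3, 11->6, 2->1, 3->2, 15->7, 17->8, 8->4, 9->5
rank(y): 1->1, 3->3, 6->6, 9->9, 2->2, 7->7, 8->8, 4->4, 5->5
Step 2: d_i = R_x(i) - R_y(i); compute d_i^2.
  (9-1)^2=64, (3-3)^2=0, (6-6)^2=0, (1-9)^2=64, (2-2)^2=0, (7-7)^2=0, (8-8)^2=0, (4-4)^2=0, (5-5)^2=0
sum(d^2) = 128.
Step 3: rho = 1 - 6*128 / (9*(9^2 - 1)) = 1 - 768/720 = -0.066667.
Step 4: Under H0, t = rho * sqrt((n-2)/(1-rho^2)) = -0.1768 ~ t(7).
Step 5: Two-sided p-value from the t-distribution with 7 df = 0.864690.
Step 6: alpha = 0.1. fail to reject H0.

rho = -0.0667, p = 0.864690, fail to reject H0 at alpha = 0.1.


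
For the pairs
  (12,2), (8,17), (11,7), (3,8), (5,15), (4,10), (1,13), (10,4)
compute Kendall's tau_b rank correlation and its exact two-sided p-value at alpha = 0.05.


Step 1: Enumerate the 28 unordered pairs (i,j) with i<j and classify each by sign(x_j-x_i) * sign(y_j-y_i).
  (1,2):dx=-4,dy=+15->D; (1,3):dx=-1,dy=+5->D; (1,4):dx=-9,dy=+6->D; (1,5):dx=-7,dy=+13->D
  (1,6):dx=-8,dy=+8->D; (1,7):dx=-11,dy=+11->D; (1,8):dx=-2,dy=+2->D; (2,3):dx=+3,dy=-10->D
  (2,4):dx=-5,dy=-9->C; (2,5):dx=-3,dy=-2->C; (2,6):dx=-4,dy=-7->C; (2,7):dx=-7,dy=-4->C
  (2,8):dx=+2,dy=-13->D; (3,4):dx=-8,dy=+1->D; (3,5):dx=-6,dy=+8->D; (3,6):dx=-7,dy=+3->D
  (3,7):dx=-10,dy=+6->D; (3,8):dx=-1,dy=-3->C; (4,5):dx=+2,dy=+7->C; (4,6):dx=+1,dy=+2->C
  (4,7):dx=-2,dy=+5->D; (4,8):dx=+7,dy=-4->D; (5,6):dx=-1,dy=-5->C; (5,7):dx=-4,dy=-2->C
  (5,8):dx=+5,dy=-11->D; (6,7):dx=-3,dy=+3->D; (6,8):dx=+6,dy=-6->D; (7,8):dx=+9,dy=-9->D
Step 2: C = 9, D = 19, total pairs = 28.
Step 3: tau = (C - D)/(n(n-1)/2) = (9 - 19)/28 = -0.357143.
Step 4: Exact two-sided p-value (enumerate n! = 40320 permutations of y under H0): p = 0.275099.
Step 5: alpha = 0.05. fail to reject H0.

tau_b = -0.3571 (C=9, D=19), p = 0.275099, fail to reject H0.


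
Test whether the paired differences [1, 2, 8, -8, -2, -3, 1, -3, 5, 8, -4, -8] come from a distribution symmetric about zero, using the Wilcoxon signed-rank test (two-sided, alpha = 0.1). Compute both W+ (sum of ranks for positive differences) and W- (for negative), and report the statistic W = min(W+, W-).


Step 1: Drop any zero differences (none here) and take |d_i|.
|d| = [1, 2, 8, 8, 2, 3, 1, 3, 5, 8, 4, 8]
Step 2: Midrank |d_i| (ties get averaged ranks).
ranks: |1|->1.5, |2|->3.5, |8|->10.5, |8|->10.5, |2|->3.5, |3|->5.5, |1|->1.5, |3|->5.5, |5|->8, |8|->10.5, |4|->7, |8|->10.5
Step 3: Attach original signs; sum ranks with positive sign and with negative sign.
W+ = 1.5 + 3.5 + 10.5 + 1.5 + 8 + 10.5 = 35.5
W- = 10.5 + 3.5 + 5.5 + 5.5 + 7 + 10.5 = 42.5
(Check: W+ + W- = 78 should equal n(n+1)/2 = 78.)
Step 4: Test statistic W = min(W+, W-) = 35.5.
Step 5: Ties in |d|, so use the tie-corrected normal approximation.
        E[W] = n(n+1)/4 = 12*13/4 = 39.
        Tie groups: |d|=1 (t=2), |d|=2 (t=2), |d|=3 (t=2), |d|=8 (t=4); sum(t^3 - t) = 78.
        Var[W] = n(n+1)(2n+1)/24 - sum(t^3-t)/48 = 3900/24 - 78/48 = 160.875.
        z = (W - E[W]) / sqrt(Var[W]) = (35.5 - 39) / 12.6837 = -0.2759.
        Two-sided p = 2*Phi(z) = 0.782590.
Step 6: alpha = 0.1. fail to reject H0.

W+ = 35.5, W- = 42.5, W = min = 35.5, p = 0.782590, fail to reject H0.


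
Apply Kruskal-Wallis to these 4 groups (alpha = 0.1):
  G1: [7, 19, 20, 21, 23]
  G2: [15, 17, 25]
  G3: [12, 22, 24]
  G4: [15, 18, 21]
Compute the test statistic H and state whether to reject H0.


Step 1: Combine all N = 14 observations and assign midranks.
sorted (value, group, rank): (7,G1,1), (12,G3,2), (15,G2,3.5), (15,G4,3.5), (17,G2,5), (18,G4,6), (19,G1,7), (20,G1,8), (21,G1,9.5), (21,G4,9.5), (22,G3,11), (23,G1,12), (24,G3,13), (25,G2,14)
Step 2: Sum ranks within each group.
R_1 = 37.5 (n_1 = 5)
R_2 = 22.5 (n_2 = 3)
R_3 = 26 (n_3 = 3)
R_4 = 19 (n_4 = 3)
Step 3: H = 12/(N(N+1)) * sum(R_i^2/n_i) - 3(N+1)
     = 12/(14*15) * (37.5^2/5 + 22.5^2/3 + 26^2/3 + 19^2/3) - 3*15
     = 0.057143 * 795.667 - 45
     = 0.466667.
Step 4: Ties present; correction factor C = 1 - 12/(14^3 - 14) = 0.995604. Corrected H = 0.466667 / 0.995604 = 0.468727.
Step 5: Under H0, H ~ chi^2(3); p-value = 0.925706.
Step 6: alpha = 0.1. fail to reject H0.

H = 0.4687, df = 3, p = 0.925706, fail to reject H0.


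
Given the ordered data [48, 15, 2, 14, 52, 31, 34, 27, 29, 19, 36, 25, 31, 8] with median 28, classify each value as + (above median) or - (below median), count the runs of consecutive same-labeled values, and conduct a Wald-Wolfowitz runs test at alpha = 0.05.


Step 1: Compute median = 28; label A = above, B = below.
Labels in order: ABBBAAABABABAB  (n_A = 7, n_B = 7)
Step 2: Count runs R = 10.
Step 3: Under H0 (random ordering), E[R] = 2*n_A*n_B/(n_A+n_B) + 1 = 2*7*7/14 + 1 = 8.0000.
        Var[R] = 2*n_A*n_B*(2*n_A*n_B - n_A - n_B) / ((n_A+n_B)^2 * (n_A+n_B-1)) = 8232/2548 = 3.2308.
        SD[R] = 1.7974.
Step 4: Continuity-corrected z = (R - 0.5 - E[R]) / SD[R] = (10 - 0.5 - 8.0000) / 1.7974 = 0.8345.
Step 5: Two-sided p-value via normal approximation = 2*(1 - Phi(|z|)) = 0.403986.
Step 6: alpha = 0.05. fail to reject H0.

R = 10, z = 0.8345, p = 0.403986, fail to reject H0.


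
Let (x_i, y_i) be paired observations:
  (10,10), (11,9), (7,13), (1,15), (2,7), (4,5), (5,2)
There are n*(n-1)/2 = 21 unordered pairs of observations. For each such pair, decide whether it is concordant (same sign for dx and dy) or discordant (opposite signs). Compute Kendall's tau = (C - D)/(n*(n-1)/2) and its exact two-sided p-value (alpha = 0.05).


Step 1: Enumerate the 21 unordered pairs (i,j) with i<j and classify each by sign(x_j-x_i) * sign(y_j-y_i).
  (1,2):dx=+1,dy=-1->D; (1,3):dx=-3,dy=+3->D; (1,4):dx=-9,dy=+5->D; (1,5):dx=-8,dy=-3->C
  (1,6):dx=-6,dy=-5->C; (1,7):dx=-5,dy=-8->C; (2,3):dx=-4,dy=+4->D; (2,4):dx=-10,dy=+6->D
  (2,5):dx=-9,dy=-2->C; (2,6):dx=-7,dy=-4->C; (2,7):dx=-6,dy=-7->C; (3,4):dx=-6,dy=+2->D
  (3,5):dx=-5,dy=-6->C; (3,6):dx=-3,dy=-8->C; (3,7):dx=-2,dy=-11->C; (4,5):dx=+1,dy=-8->D
  (4,6):dx=+3,dy=-10->D; (4,7):dx=+4,dy=-13->D; (5,6):dx=+2,dy=-2->D; (5,7):dx=+3,dy=-5->D
  (6,7):dx=+1,dy=-3->D
Step 2: C = 9, D = 12, total pairs = 21.
Step 3: tau = (C - D)/(n(n-1)/2) = (9 - 12)/21 = -0.142857.
Step 4: Exact two-sided p-value (enumerate n! = 5040 permutations of y under H0): p = 0.772619.
Step 5: alpha = 0.05. fail to reject H0.

tau_b = -0.1429 (C=9, D=12), p = 0.772619, fail to reject H0.


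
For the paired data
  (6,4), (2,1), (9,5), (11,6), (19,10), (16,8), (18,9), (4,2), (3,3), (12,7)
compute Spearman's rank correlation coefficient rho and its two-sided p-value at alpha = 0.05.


Step 1: Rank x and y separately (midranks; no ties here).
rank(x): 6->4, 2->1, 9->5, 11->6, 19->10, 16->8, 18->9, 4->3, 3->2, 12->7
rank(y): 4->4, 1->1, 5->5, 6->6, 10->10, 8->8, 9->9, 2->2, 3->3, 7->7
Step 2: d_i = R_x(i) - R_y(i); compute d_i^2.
  (4-4)^2=0, (1-1)^2=0, (5-5)^2=0, (6-6)^2=0, (10-10)^2=0, (8-8)^2=0, (9-9)^2=0, (3-2)^2=1, (2-3)^2=1, (7-7)^2=0
sum(d^2) = 2.
Step 3: rho = 1 - 6*2 / (10*(10^2 - 1)) = 1 - 12/990 = 0.987879.
Step 4: Under H0, t = rho * sqrt((n-2)/(1-rho^2)) = 18.0003 ~ t(8).
Step 5: Two-sided p-value from the t-distribution with 8 df = 0.000000.
Step 6: alpha = 0.05. reject H0.

rho = 0.9879, p = 0.000000, reject H0 at alpha = 0.05.


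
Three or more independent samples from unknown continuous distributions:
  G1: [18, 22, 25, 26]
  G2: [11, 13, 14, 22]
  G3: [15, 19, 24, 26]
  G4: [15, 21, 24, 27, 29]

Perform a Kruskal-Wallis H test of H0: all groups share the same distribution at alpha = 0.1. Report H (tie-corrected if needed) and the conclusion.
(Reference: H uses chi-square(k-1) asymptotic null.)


Step 1: Combine all N = 17 observations and assign midranks.
sorted (value, group, rank): (11,G2,1), (13,G2,2), (14,G2,3), (15,G3,4.5), (15,G4,4.5), (18,G1,6), (19,G3,7), (21,G4,8), (22,G1,9.5), (22,G2,9.5), (24,G3,11.5), (24,G4,11.5), (25,G1,13), (26,G1,14.5), (26,G3,14.5), (27,G4,16), (29,G4,17)
Step 2: Sum ranks within each group.
R_1 = 43 (n_1 = 4)
R_2 = 15.5 (n_2 = 4)
R_3 = 37.5 (n_3 = 4)
R_4 = 57 (n_4 = 5)
Step 3: H = 12/(N(N+1)) * sum(R_i^2/n_i) - 3(N+1)
     = 12/(17*18) * (43^2/4 + 15.5^2/4 + 37.5^2/4 + 57^2/5) - 3*18
     = 0.039216 * 1523.67 - 54
     = 5.751961.
Step 4: Ties present; correction factor C = 1 - 24/(17^3 - 17) = 0.995098. Corrected H = 5.751961 / 0.995098 = 5.780296.
Step 5: Under H0, H ~ chi^2(3); p-value = 0.122803.
Step 6: alpha = 0.1. fail to reject H0.

H = 5.7803, df = 3, p = 0.122803, fail to reject H0.


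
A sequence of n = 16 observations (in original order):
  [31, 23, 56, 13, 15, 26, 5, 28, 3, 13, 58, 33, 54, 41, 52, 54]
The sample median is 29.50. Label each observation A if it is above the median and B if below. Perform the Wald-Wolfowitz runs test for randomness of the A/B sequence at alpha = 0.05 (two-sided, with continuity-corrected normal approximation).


Step 1: Compute median = 29.50; label A = above, B = below.
Labels in order: ABABBBBBBBAAAAAA  (n_A = 8, n_B = 8)
Step 2: Count runs R = 5.
Step 3: Under H0 (random ordering), E[R] = 2*n_A*n_B/(n_A+n_B) + 1 = 2*8*8/16 + 1 = 9.0000.
        Var[R] = 2*n_A*n_B*(2*n_A*n_B - n_A - n_B) / ((n_A+n_B)^2 * (n_A+n_B-1)) = 14336/3840 = 3.7333.
        SD[R] = 1.9322.
Step 4: Continuity-corrected z = (R + 0.5 - E[R]) / SD[R] = (5 + 0.5 - 9.0000) / 1.9322 = -1.8114.
Step 5: Two-sided p-value via normal approximation = 2*(1 - Phi(|z|)) = 0.070076.
Step 6: alpha = 0.05. fail to reject H0.

R = 5, z = -1.8114, p = 0.070076, fail to reject H0.


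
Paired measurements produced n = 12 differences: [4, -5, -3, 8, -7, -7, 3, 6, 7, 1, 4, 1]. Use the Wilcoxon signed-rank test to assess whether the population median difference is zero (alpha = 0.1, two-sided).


Step 1: Drop any zero differences (none here) and take |d_i|.
|d| = [4, 5, 3, 8, 7, 7, 3, 6, 7, 1, 4, 1]
Step 2: Midrank |d_i| (ties get averaged ranks).
ranks: |4|->5.5, |5|->7, |3|->3.5, |8|->12, |7|->10, |7|->10, |3|->3.5, |6|->8, |7|->10, |1|->1.5, |4|->5.5, |1|->1.5
Step 3: Attach original signs; sum ranks with positive sign and with negative sign.
W+ = 5.5 + 12 + 3.5 + 8 + 10 + 1.5 + 5.5 + 1.5 = 47.5
W- = 7 + 3.5 + 10 + 10 = 30.5
(Check: W+ + W- = 78 should equal n(n+1)/2 = 78.)
Step 4: Test statistic W = min(W+, W-) = 30.5.
Step 5: Ties in |d|, so use the tie-corrected normal approximation.
        E[W] = n(n+1)/4 = 12*13/4 = 39.
        Tie groups: |d|=1 (t=2), |d|=3 (t=2), |d|=4 (t=2), |d|=7 (t=3); sum(t^3 - t) = 42.
        Var[W] = n(n+1)(2n+1)/24 - sum(t^3-t)/48 = 3900/24 - 42/48 = 161.625.
        z = (W - E[W]) / sqrt(Var[W]) = (30.5 - 39) / 12.7132 = -0.6686.
        Two-sided p = 2*Phi(z) = 0.503752.
Step 6: alpha = 0.1. fail to reject H0.

W+ = 47.5, W- = 30.5, W = min = 30.5, p = 0.503752, fail to reject H0.


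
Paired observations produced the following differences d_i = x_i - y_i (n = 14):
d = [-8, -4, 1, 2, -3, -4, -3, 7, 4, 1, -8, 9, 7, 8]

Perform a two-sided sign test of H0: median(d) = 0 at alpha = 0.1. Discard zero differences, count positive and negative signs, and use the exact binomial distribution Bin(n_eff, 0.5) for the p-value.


Step 1: Discard zero differences. Original n = 14; n_eff = number of nonzero differences = 14.
Nonzero differences (with sign): -8, -4, +1, +2, -3, -4, -3, +7, +4, +1, -8, +9, +7, +8
Step 2: Count signs: positive = 8, negative = 6.
Step 3: Under H0: P(positive) = 0.5, so the number of positives S ~ Bin(14, 0.5).
Step 4: Two-sided exact p-value = sum of Bin(14,0.5) probabilities at or below the observed probability = 0.790527.
Step 5: alpha = 0.1. fail to reject H0.

n_eff = 14, pos = 8, neg = 6, p = 0.790527, fail to reject H0.


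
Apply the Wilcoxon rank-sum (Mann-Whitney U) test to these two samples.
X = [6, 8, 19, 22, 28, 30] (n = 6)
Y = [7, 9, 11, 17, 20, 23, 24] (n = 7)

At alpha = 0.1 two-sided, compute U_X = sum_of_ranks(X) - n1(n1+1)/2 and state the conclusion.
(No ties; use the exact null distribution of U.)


Step 1: Combine and sort all 13 observations; assign midranks.
sorted (value, group): (6,X), (7,Y), (8,X), (9,Y), (11,Y), (17,Y), (19,X), (20,Y), (22,X), (23,Y), (24,Y), (28,X), (30,X)
ranks: 6->1, 7->2, 8->3, 9->4, 11->5, 17->6, 19->7, 20->8, 22->9, 23->10, 24->11, 28->12, 30->13
Step 2: Rank sum for X: R1 = 1 + 3 + 7 + 9 + 12 + 13 = 45.
Step 3: U_X = R1 - n1(n1+1)/2 = 45 - 6*7/2 = 45 - 21 = 24.
       U_Y = n1*n2 - U_X = 42 - 24 = 18.
Step 4: No ties, so the exact null distribution of U (based on enumerating the C(13,6) = 1716 equally likely rank assignments) gives the two-sided p-value.
Step 5: p-value = 0.730769; compare to alpha = 0.1. fail to reject H0.

U_X = 24, p = 0.730769, fail to reject H0 at alpha = 0.1.


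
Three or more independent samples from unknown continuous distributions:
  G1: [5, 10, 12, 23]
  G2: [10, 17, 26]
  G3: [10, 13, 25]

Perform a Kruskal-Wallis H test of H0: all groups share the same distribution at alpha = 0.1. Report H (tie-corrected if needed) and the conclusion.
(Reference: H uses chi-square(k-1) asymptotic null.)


Step 1: Combine all N = 10 observations and assign midranks.
sorted (value, group, rank): (5,G1,1), (10,G1,3), (10,G2,3), (10,G3,3), (12,G1,5), (13,G3,6), (17,G2,7), (23,G1,8), (25,G3,9), (26,G2,10)
Step 2: Sum ranks within each group.
R_1 = 17 (n_1 = 4)
R_2 = 20 (n_2 = 3)
R_3 = 18 (n_3 = 3)
Step 3: H = 12/(N(N+1)) * sum(R_i^2/n_i) - 3(N+1)
     = 12/(10*11) * (17^2/4 + 20^2/3 + 18^2/3) - 3*11
     = 0.109091 * 313.583 - 33
     = 1.209091.
Step 4: Ties present; correction factor C = 1 - 24/(10^3 - 10) = 0.975758. Corrected H = 1.209091 / 0.975758 = 1.239130.
Step 5: Under H0, H ~ chi^2(2); p-value = 0.538178.
Step 6: alpha = 0.1. fail to reject H0.

H = 1.2391, df = 2, p = 0.538178, fail to reject H0.


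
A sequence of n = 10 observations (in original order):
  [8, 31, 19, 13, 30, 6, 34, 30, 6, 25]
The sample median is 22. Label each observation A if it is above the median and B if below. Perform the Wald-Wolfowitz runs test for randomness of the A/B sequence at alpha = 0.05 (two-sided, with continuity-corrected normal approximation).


Step 1: Compute median = 22; label A = above, B = below.
Labels in order: BABBABAABA  (n_A = 5, n_B = 5)
Step 2: Count runs R = 8.
Step 3: Under H0 (random ordering), E[R] = 2*n_A*n_B/(n_A+n_B) + 1 = 2*5*5/10 + 1 = 6.0000.
        Var[R] = 2*n_A*n_B*(2*n_A*n_B - n_A - n_B) / ((n_A+n_B)^2 * (n_A+n_B-1)) = 2000/900 = 2.2222.
        SD[R] = 1.4907.
Step 4: Continuity-corrected z = (R - 0.5 - E[R]) / SD[R] = (8 - 0.5 - 6.0000) / 1.4907 = 1.0062.
Step 5: Two-sided p-value via normal approximation = 2*(1 - Phi(|z|)) = 0.314305.
Step 6: alpha = 0.05. fail to reject H0.

R = 8, z = 1.0062, p = 0.314305, fail to reject H0.


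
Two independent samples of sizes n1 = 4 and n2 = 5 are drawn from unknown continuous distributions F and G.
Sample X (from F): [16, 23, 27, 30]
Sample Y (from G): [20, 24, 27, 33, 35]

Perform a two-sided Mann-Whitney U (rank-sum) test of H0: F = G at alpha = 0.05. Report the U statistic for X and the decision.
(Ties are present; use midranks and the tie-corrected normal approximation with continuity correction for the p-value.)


Step 1: Combine and sort all 9 observations; assign midranks.
sorted (value, group): (16,X), (20,Y), (23,X), (24,Y), (27,X), (27,Y), (30,X), (33,Y), (35,Y)
ranks: 16->1, 20->2, 23->3, 24->4, 27->5.5, 27->5.5, 30->7, 33->8, 35->9
Step 2: Rank sum for X: R1 = 1 + 3 + 5.5 + 7 = 16.5.
Step 3: U_X = R1 - n1(n1+1)/2 = 16.5 - 4*5/2 = 16.5 - 10 = 6.5.
       U_Y = n1*n2 - U_X = 20 - 6.5 = 13.5.
Step 4: Ties are present, so use the tie-corrected normal approximation (with continuity correction) for the p-value.
Step 5: p-value = 0.460558; compare to alpha = 0.05. fail to reject H0.

U_X = 6.5, p = 0.460558, fail to reject H0 at alpha = 0.05.


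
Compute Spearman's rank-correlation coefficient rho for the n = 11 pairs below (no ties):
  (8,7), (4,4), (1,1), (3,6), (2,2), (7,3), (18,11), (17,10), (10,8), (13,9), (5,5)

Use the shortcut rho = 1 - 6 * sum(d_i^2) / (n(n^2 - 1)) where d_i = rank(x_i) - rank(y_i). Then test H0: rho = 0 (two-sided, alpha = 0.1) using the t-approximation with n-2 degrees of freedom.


Step 1: Rank x and y separately (midranks; no ties here).
rank(x): 8->7, 4->4, 1->1, 3->3, 2->2, 7->6, 18->11, 17->10, 10->8, 13->9, 5->5
rank(y): 7->7, 4->4, 1->1, 6->6, 2->2, 3->3, 11->11, 10->10, 8->8, 9->9, 5->5
Step 2: d_i = R_x(i) - R_y(i); compute d_i^2.
  (7-7)^2=0, (4-4)^2=0, (1-1)^2=0, (3-6)^2=9, (2-2)^2=0, (6-3)^2=9, (11-11)^2=0, (10-10)^2=0, (8-8)^2=0, (9-9)^2=0, (5-5)^2=0
sum(d^2) = 18.
Step 3: rho = 1 - 6*18 / (11*(11^2 - 1)) = 1 - 108/1320 = 0.918182.
Step 4: Under H0, t = rho * sqrt((n-2)/(1-rho^2)) = 6.9531 ~ t(9).
Step 5: Two-sided p-value from the t-distribution with 9 df = 0.000067.
Step 6: alpha = 0.1. reject H0.

rho = 0.9182, p = 0.000067, reject H0 at alpha = 0.1.


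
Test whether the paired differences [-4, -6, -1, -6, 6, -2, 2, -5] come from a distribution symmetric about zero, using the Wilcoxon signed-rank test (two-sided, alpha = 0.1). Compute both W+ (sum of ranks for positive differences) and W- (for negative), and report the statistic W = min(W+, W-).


Step 1: Drop any zero differences (none here) and take |d_i|.
|d| = [4, 6, 1, 6, 6, 2, 2, 5]
Step 2: Midrank |d_i| (ties get averaged ranks).
ranks: |4|->4, |6|->7, |1|->1, |6|->7, |6|->7, |2|->2.5, |2|->2.5, |5|->5
Step 3: Attach original signs; sum ranks with positive sign and with negative sign.
W+ = 7 + 2.5 = 9.5
W- = 4 + 7 + 1 + 7 + 2.5 + 5 = 26.5
(Check: W+ + W- = 36 should equal n(n+1)/2 = 36.)
Step 4: Test statistic W = min(W+, W-) = 9.5.
Step 5: Ties in |d|, so use the tie-corrected normal approximation.
        E[W] = n(n+1)/4 = 8*9/4 = 18.
        Tie groups: |d|=2 (t=2), |d|=6 (t=3); sum(t^3 - t) = 30.
        Var[W] = n(n+1)(2n+1)/24 - sum(t^3-t)/48 = 1224/24 - 30/48 = 50.375.
        z = (W - E[W]) / sqrt(Var[W]) = (9.5 - 18) / 7.0975 = -1.1976.
        Two-sided p = 2*Phi(z) = 0.231073.
Step 6: alpha = 0.1. fail to reject H0.

W+ = 9.5, W- = 26.5, W = min = 9.5, p = 0.231073, fail to reject H0.
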